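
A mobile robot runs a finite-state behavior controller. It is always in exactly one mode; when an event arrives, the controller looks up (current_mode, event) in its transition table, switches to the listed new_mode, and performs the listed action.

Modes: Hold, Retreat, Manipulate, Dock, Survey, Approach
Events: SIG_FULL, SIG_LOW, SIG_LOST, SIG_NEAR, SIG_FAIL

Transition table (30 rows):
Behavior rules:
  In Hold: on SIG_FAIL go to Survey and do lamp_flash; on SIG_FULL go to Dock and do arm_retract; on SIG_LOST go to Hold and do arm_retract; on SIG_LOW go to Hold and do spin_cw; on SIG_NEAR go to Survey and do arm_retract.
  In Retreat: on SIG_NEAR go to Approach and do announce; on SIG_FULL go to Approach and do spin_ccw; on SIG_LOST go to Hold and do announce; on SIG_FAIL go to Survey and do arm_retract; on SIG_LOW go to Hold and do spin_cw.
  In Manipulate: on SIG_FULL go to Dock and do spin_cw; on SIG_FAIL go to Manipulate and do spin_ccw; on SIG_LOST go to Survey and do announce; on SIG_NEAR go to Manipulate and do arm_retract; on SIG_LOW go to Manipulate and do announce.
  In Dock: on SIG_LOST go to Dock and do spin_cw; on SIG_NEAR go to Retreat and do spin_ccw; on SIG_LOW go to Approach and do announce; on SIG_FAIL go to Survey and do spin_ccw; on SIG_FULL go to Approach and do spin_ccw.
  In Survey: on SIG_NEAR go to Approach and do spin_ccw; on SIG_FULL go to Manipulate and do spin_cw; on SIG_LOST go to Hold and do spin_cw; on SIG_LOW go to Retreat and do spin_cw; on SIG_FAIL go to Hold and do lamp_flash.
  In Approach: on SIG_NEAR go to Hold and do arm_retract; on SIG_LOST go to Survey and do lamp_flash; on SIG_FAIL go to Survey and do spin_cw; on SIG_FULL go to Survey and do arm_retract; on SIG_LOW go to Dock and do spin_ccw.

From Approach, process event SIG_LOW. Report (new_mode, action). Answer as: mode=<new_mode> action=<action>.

current mode = Approach; filter table to that mode:
  (Approach, SIG_NEAR) → (Hold, arm_retract)
  (Approach, SIG_LOST) → (Survey, lamp_flash)
  (Approach, SIG_FAIL) → (Survey, spin_cw)
  (Approach, SIG_FULL) → (Survey, arm_retract)
  (Approach, SIG_LOW) → (Dock, spin_ccw)  ← event matches
event = SIG_LOW selects (Dock, spin_ccw)

mode=Dock action=spin_ccw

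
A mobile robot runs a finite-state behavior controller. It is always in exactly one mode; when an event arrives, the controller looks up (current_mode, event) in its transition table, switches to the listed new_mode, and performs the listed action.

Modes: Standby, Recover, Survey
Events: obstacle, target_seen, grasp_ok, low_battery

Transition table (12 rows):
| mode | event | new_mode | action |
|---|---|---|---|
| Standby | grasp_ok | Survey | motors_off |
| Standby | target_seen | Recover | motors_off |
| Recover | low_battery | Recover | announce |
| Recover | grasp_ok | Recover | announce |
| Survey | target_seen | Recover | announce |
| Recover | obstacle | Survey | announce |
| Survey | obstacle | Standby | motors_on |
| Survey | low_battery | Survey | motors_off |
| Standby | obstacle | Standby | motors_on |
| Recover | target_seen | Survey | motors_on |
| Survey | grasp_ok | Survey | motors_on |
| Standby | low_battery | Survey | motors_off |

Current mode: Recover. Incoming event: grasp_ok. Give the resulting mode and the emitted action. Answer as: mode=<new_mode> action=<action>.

current mode = Recover; filter table to that mode:
  (Recover, low_battery) → (Recover, announce)
  (Recover, grasp_ok) → (Recover, announce)  ← event matches
  (Recover, obstacle) → (Survey, announce)
  (Recover, target_seen) → (Survey, motors_on)
event = grasp_ok selects (Recover, announce)

mode=Recover action=announce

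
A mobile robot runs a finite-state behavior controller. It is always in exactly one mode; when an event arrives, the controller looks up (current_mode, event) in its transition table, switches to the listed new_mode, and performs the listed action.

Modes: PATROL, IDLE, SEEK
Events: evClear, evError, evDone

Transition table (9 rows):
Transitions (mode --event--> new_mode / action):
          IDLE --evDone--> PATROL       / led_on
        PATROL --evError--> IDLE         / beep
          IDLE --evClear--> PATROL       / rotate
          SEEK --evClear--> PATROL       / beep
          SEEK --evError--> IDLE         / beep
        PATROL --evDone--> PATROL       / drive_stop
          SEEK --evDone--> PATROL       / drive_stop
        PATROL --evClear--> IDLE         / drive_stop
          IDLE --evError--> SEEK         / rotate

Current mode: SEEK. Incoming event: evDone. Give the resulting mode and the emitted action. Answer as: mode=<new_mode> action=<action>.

current mode = SEEK; filter table to that mode:
  (SEEK, evClear) → (PATROL, beep)
  (SEEK, evError) → (IDLE, beep)
  (SEEK, evDone) → (PATROL, drive_stop)  ← event matches
event = evDone selects (PATROL, drive_stop)

mode=PATROL action=drive_stop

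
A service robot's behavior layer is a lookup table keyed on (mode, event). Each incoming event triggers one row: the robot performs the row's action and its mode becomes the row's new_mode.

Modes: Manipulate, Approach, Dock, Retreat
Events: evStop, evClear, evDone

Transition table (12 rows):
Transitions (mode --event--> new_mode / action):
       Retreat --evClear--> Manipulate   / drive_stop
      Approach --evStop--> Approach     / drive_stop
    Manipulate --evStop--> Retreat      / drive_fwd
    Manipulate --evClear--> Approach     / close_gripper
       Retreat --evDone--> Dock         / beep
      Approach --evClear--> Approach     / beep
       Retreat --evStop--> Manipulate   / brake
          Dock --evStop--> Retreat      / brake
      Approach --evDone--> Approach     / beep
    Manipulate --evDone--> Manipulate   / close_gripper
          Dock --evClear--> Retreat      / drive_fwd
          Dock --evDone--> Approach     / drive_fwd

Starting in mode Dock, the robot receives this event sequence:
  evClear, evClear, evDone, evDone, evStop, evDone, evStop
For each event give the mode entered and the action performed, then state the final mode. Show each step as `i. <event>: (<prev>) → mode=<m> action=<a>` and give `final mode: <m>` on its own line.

final mode: Retreat

1. evClear: (Dock) → mode=Retreat action=drive_fwd
2. evClear: (Retreat) → mode=Manipulate action=drive_stop
3. evDone: (Manipulate) → mode=Manipulate action=close_gripper
4. evDone: (Manipulate) → mode=Manipulate action=close_gripper
5. evStop: (Manipulate) → mode=Retreat action=drive_fwd
6. evDone: (Retreat) → mode=Dock action=beep
7. evStop: (Dock) → mode=Retreat action=brake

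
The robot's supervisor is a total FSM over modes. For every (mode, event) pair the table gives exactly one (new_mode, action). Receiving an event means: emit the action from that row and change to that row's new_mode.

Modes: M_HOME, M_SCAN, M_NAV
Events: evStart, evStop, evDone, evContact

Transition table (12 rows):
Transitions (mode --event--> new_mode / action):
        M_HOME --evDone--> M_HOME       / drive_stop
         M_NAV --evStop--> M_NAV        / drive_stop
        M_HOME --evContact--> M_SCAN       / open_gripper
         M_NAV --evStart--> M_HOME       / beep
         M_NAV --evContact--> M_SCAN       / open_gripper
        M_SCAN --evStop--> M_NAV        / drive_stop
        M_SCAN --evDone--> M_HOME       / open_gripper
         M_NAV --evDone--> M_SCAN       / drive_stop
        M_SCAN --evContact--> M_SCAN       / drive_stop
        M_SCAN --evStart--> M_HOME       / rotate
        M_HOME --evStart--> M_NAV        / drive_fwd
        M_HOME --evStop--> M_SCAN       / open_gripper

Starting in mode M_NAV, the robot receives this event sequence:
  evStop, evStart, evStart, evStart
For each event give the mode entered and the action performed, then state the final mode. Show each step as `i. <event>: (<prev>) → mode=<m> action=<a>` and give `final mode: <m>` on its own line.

final mode: M_HOME

1. evStop: (M_NAV) → mode=M_NAV action=drive_stop
2. evStart: (M_NAV) → mode=M_HOME action=beep
3. evStart: (M_HOME) → mode=M_NAV action=drive_fwd
4. evStart: (M_NAV) → mode=M_HOME action=beep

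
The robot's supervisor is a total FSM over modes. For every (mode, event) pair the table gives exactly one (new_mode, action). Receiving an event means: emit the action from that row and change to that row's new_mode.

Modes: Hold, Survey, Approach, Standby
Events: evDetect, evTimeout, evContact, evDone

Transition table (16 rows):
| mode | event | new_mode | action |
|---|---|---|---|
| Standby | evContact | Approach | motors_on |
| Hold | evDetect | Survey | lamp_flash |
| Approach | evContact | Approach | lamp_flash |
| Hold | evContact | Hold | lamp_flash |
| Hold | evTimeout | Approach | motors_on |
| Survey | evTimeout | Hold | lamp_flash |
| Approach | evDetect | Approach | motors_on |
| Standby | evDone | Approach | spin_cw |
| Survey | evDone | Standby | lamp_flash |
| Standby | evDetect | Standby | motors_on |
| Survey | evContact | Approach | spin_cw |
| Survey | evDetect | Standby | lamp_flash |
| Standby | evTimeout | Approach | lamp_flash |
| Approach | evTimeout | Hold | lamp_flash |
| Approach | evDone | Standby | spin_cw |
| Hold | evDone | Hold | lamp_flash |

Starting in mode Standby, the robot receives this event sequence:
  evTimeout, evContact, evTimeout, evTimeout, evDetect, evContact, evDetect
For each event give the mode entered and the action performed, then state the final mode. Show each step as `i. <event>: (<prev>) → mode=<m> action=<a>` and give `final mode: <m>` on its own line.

final mode: Approach

1. evTimeout: (Standby) → mode=Approach action=lamp_flash
2. evContact: (Approach) → mode=Approach action=lamp_flash
3. evTimeout: (Approach) → mode=Hold action=lamp_flash
4. evTimeout: (Hold) → mode=Approach action=motors_on
5. evDetect: (Approach) → mode=Approach action=motors_on
6. evContact: (Approach) → mode=Approach action=lamp_flash
7. evDetect: (Approach) → mode=Approach action=motors_on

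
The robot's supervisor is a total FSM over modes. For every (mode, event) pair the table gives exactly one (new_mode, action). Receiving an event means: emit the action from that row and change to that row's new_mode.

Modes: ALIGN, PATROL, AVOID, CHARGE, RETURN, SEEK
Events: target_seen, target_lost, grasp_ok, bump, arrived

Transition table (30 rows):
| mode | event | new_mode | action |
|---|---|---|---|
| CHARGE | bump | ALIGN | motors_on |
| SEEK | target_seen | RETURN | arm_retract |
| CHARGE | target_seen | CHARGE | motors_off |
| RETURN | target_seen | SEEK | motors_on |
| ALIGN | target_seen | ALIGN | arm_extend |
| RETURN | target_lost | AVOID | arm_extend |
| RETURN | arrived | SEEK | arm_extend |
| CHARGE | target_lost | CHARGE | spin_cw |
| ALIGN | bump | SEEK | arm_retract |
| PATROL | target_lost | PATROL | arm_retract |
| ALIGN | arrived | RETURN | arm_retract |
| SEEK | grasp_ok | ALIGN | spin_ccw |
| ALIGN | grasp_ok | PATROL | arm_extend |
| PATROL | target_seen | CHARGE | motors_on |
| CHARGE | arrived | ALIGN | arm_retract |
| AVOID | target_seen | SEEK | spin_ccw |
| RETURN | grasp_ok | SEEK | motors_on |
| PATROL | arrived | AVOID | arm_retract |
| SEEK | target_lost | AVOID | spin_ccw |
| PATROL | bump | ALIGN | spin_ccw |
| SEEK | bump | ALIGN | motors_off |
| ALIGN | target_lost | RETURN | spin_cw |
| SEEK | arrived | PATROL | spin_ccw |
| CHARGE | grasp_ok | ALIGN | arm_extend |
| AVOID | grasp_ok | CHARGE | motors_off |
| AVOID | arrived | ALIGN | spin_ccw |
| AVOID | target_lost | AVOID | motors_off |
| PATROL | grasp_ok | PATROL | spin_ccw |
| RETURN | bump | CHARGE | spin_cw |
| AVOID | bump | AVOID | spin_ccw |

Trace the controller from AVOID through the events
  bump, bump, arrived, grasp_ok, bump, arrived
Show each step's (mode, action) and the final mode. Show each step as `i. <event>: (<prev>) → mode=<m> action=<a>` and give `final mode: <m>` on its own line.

final mode: RETURN

1. bump: (AVOID) → mode=AVOID action=spin_ccw
2. bump: (AVOID) → mode=AVOID action=spin_ccw
3. arrived: (AVOID) → mode=ALIGN action=spin_ccw
4. grasp_ok: (ALIGN) → mode=PATROL action=arm_extend
5. bump: (PATROL) → mode=ALIGN action=spin_ccw
6. arrived: (ALIGN) → mode=RETURN action=arm_retract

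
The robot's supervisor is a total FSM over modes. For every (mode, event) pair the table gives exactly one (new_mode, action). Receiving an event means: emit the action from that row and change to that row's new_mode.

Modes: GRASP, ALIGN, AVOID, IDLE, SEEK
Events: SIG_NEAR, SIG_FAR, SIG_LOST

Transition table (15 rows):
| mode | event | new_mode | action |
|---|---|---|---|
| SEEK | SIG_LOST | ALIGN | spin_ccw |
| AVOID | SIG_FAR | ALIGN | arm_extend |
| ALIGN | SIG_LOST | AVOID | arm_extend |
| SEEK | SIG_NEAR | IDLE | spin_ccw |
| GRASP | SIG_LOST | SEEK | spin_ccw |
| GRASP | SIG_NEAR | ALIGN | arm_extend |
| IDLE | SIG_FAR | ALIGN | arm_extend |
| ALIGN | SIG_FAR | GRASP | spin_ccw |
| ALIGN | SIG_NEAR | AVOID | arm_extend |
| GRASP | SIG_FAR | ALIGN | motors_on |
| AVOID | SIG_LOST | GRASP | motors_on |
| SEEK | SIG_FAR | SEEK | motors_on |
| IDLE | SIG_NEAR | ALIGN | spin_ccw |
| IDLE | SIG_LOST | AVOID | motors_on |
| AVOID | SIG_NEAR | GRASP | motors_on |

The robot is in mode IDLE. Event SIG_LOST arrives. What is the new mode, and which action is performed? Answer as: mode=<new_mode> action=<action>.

current mode = IDLE; filter table to that mode:
  (IDLE, SIG_FAR) → (ALIGN, arm_extend)
  (IDLE, SIG_NEAR) → (ALIGN, spin_ccw)
  (IDLE, SIG_LOST) → (AVOID, motors_on)  ← event matches
event = SIG_LOST selects (AVOID, motors_on)

mode=AVOID action=motors_on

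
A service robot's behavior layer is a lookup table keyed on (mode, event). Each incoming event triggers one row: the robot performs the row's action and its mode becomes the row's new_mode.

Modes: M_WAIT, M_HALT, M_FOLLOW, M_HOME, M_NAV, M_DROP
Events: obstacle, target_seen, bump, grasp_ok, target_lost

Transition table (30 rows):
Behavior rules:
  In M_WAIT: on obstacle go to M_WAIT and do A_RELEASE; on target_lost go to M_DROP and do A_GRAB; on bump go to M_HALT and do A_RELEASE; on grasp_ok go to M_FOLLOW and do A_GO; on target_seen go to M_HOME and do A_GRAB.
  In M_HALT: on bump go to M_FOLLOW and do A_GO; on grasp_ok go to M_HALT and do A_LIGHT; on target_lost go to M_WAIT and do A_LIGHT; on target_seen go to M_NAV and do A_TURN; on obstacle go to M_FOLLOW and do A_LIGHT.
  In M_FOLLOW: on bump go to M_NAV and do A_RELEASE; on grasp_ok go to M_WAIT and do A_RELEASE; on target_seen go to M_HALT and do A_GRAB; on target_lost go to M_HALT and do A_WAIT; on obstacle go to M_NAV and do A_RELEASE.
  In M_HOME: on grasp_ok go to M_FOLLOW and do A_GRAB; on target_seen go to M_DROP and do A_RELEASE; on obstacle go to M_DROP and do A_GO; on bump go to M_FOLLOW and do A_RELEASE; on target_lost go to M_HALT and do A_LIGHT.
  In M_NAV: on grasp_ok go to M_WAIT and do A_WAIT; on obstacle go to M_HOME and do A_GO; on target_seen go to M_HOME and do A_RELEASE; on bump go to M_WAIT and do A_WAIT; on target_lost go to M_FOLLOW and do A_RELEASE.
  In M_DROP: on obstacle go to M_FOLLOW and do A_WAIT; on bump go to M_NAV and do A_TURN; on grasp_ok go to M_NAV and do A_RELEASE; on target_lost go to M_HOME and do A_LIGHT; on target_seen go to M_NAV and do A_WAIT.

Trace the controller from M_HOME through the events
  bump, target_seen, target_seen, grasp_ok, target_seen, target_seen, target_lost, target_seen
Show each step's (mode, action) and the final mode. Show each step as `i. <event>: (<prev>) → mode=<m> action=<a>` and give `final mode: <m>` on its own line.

1. bump: (M_HOME) → mode=M_FOLLOW action=A_RELEASE
2. target_seen: (M_FOLLOW) → mode=M_HALT action=A_GRAB
3. target_seen: (M_HALT) → mode=M_NAV action=A_TURN
4. grasp_ok: (M_NAV) → mode=M_WAIT action=A_WAIT
5. target_seen: (M_WAIT) → mode=M_HOME action=A_GRAB
6. target_seen: (M_HOME) → mode=M_DROP action=A_RELEASE
7. target_lost: (M_DROP) → mode=M_HOME action=A_LIGHT
8. target_seen: (M_HOME) → mode=M_DROP action=A_RELEASE

final mode: M_DROP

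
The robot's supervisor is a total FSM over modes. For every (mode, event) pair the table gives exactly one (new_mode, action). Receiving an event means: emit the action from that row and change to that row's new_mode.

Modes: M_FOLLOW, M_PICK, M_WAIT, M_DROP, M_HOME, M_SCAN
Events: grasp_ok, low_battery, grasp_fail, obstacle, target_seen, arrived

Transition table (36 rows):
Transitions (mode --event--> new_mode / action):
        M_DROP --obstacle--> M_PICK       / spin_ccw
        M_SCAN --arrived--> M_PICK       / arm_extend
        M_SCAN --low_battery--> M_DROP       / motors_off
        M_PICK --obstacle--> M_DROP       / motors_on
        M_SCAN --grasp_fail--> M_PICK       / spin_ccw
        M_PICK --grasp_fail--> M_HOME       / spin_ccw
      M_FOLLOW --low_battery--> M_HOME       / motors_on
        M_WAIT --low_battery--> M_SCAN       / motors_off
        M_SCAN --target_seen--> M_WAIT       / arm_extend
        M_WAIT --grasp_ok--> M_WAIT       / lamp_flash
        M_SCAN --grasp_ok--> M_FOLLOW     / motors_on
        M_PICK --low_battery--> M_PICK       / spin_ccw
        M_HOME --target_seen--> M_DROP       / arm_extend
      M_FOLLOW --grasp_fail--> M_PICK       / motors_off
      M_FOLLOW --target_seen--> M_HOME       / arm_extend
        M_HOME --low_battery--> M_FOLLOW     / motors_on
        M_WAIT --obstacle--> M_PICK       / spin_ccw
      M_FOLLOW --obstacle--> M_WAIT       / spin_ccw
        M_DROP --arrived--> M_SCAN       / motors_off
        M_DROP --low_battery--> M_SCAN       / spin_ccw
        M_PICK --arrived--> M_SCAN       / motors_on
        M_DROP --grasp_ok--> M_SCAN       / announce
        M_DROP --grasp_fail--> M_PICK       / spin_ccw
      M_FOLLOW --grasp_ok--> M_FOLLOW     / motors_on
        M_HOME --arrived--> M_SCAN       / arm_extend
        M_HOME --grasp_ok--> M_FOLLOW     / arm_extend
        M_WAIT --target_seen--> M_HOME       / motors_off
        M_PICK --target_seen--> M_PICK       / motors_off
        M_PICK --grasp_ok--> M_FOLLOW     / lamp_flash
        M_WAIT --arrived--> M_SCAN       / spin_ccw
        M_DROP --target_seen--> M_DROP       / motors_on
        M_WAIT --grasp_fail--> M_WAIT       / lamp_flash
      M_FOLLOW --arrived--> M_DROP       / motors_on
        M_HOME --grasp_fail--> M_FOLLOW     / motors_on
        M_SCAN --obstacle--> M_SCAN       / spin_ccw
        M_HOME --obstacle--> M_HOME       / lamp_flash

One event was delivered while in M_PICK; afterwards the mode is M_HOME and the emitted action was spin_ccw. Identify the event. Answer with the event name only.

try grasp_ok: (M_PICK, grasp_ok) → (M_FOLLOW, lamp_flash)
try low_battery: (M_PICK, low_battery) → (M_PICK, spin_ccw)
try grasp_fail: (M_PICK, grasp_fail) → (M_HOME, spin_ccw)  ← matches
try obstacle: (M_PICK, obstacle) → (M_DROP, motors_on)
try target_seen: (M_PICK, target_seen) → (M_PICK, motors_off)
try arrived: (M_PICK, arrived) → (M_SCAN, motors_on)

grasp_fail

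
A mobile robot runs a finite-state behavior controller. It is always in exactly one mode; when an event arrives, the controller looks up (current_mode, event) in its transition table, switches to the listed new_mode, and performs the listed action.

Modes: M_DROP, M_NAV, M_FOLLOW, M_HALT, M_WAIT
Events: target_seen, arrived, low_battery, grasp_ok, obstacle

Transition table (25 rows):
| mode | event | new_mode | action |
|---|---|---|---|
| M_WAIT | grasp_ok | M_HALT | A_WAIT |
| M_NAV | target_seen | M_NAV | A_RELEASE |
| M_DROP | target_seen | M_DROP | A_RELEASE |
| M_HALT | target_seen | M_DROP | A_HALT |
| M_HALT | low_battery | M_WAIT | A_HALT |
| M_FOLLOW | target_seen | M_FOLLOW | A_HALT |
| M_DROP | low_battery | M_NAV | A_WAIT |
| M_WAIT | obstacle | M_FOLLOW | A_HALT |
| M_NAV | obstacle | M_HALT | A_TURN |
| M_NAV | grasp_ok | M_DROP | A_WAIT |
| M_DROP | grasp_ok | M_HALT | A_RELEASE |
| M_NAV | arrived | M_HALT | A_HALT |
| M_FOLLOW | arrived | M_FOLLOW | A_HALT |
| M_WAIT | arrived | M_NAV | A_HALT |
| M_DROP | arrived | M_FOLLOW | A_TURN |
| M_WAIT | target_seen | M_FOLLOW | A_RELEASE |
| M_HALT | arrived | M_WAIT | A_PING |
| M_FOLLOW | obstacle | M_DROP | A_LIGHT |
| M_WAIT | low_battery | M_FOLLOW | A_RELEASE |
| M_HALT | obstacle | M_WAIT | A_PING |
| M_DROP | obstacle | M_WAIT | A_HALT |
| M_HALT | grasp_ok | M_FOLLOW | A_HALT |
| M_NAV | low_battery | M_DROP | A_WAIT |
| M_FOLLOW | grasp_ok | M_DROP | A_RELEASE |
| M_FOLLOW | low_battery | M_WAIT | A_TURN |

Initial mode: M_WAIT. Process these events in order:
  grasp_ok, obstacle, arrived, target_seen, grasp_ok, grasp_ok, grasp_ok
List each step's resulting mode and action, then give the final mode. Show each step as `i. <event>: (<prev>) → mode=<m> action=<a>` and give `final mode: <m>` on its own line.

final mode: M_FOLLOW

1. grasp_ok: (M_WAIT) → mode=M_HALT action=A_WAIT
2. obstacle: (M_HALT) → mode=M_WAIT action=A_PING
3. arrived: (M_WAIT) → mode=M_NAV action=A_HALT
4. target_seen: (M_NAV) → mode=M_NAV action=A_RELEASE
5. grasp_ok: (M_NAV) → mode=M_DROP action=A_WAIT
6. grasp_ok: (M_DROP) → mode=M_HALT action=A_RELEASE
7. grasp_ok: (M_HALT) → mode=M_FOLLOW action=A_HALT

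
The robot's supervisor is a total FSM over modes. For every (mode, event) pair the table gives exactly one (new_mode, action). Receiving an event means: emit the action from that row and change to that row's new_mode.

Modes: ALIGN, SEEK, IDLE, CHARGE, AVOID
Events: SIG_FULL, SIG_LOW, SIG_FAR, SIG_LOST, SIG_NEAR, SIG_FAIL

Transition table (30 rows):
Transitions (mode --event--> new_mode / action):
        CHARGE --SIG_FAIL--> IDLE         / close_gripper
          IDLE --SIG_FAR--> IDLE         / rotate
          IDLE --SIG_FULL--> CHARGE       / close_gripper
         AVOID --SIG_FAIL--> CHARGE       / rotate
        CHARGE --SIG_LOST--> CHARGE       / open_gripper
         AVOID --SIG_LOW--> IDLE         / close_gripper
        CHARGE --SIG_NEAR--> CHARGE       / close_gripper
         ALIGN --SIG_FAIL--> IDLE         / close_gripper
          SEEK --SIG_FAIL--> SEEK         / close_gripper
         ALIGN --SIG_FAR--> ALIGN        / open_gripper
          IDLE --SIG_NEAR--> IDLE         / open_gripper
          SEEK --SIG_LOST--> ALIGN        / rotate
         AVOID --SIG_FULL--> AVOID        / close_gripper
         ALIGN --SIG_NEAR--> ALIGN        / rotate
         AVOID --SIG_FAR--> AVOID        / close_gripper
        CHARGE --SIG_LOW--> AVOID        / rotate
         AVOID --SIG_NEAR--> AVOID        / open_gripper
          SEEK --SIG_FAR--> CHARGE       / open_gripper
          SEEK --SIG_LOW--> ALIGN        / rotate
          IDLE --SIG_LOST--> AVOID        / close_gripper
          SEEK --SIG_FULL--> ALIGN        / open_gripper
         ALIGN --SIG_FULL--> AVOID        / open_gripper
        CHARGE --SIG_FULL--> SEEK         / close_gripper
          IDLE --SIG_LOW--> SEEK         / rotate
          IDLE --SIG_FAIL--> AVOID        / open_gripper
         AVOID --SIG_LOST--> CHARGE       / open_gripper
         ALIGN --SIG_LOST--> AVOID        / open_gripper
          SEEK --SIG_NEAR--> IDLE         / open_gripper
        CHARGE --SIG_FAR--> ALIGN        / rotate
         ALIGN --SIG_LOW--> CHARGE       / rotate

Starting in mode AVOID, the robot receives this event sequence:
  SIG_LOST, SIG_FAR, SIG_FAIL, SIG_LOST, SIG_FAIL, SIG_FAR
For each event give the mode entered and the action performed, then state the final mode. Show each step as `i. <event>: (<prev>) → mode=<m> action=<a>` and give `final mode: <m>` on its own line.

final mode: ALIGN

1. SIG_LOST: (AVOID) → mode=CHARGE action=open_gripper
2. SIG_FAR: (CHARGE) → mode=ALIGN action=rotate
3. SIG_FAIL: (ALIGN) → mode=IDLE action=close_gripper
4. SIG_LOST: (IDLE) → mode=AVOID action=close_gripper
5. SIG_FAIL: (AVOID) → mode=CHARGE action=rotate
6. SIG_FAR: (CHARGE) → mode=ALIGN action=rotate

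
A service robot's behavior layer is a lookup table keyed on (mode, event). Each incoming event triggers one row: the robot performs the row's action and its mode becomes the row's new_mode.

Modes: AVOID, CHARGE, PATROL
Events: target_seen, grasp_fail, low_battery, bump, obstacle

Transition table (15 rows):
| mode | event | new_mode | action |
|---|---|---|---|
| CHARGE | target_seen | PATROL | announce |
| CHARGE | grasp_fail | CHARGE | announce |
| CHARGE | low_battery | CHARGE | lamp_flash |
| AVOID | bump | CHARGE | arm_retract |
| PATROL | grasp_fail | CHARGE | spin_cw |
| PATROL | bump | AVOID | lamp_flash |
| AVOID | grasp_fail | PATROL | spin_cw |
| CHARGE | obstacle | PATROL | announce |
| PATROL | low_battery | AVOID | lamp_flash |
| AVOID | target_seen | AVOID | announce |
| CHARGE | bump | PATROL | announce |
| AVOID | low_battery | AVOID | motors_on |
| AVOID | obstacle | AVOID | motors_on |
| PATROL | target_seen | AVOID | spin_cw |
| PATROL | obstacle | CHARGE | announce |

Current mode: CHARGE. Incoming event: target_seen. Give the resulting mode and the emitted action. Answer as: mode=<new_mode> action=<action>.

mode=PATROL action=announce

current mode = CHARGE; filter table to that mode:
  (CHARGE, target_seen) → (PATROL, announce)  ← event matches
  (CHARGE, grasp_fail) → (CHARGE, announce)
  (CHARGE, low_battery) → (CHARGE, lamp_flash)
  (CHARGE, obstacle) → (PATROL, announce)
  (CHARGE, bump) → (PATROL, announce)
event = target_seen selects (PATROL, announce)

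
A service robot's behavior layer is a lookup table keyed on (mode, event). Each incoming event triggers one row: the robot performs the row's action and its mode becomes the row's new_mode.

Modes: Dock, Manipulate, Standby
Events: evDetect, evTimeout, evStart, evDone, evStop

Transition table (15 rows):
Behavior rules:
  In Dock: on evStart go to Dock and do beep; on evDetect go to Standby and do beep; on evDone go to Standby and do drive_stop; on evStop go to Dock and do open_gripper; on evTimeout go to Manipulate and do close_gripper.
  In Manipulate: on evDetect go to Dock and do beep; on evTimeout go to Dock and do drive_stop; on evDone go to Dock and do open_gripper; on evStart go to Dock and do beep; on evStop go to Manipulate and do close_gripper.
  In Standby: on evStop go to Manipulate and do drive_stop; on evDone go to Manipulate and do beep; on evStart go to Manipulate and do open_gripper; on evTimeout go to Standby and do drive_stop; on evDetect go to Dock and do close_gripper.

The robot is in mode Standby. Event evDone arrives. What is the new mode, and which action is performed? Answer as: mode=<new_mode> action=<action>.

mode=Manipulate action=beep

current mode = Standby; filter table to that mode:
  (Standby, evStop) → (Manipulate, drive_stop)
  (Standby, evDone) → (Manipulate, beep)  ← event matches
  (Standby, evStart) → (Manipulate, open_gripper)
  (Standby, evTimeout) → (Standby, drive_stop)
  (Standby, evDetect) → (Dock, close_gripper)
event = evDone selects (Manipulate, beep)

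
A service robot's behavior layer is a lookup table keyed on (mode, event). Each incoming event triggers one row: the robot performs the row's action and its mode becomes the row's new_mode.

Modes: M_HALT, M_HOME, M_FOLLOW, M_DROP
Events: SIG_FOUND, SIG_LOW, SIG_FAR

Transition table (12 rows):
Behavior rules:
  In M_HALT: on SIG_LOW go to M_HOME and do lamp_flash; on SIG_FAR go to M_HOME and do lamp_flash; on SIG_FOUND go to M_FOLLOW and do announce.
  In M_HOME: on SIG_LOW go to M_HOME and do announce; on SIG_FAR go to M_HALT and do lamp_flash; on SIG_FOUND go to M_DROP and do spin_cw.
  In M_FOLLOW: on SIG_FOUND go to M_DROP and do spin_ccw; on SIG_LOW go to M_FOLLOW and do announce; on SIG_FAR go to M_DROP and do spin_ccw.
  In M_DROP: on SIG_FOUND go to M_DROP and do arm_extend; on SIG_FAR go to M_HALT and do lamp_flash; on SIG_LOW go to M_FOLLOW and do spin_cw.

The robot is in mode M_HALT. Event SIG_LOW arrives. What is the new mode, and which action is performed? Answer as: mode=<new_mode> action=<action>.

current mode = M_HALT; filter table to that mode:
  (M_HALT, SIG_LOW) → (M_HOME, lamp_flash)  ← event matches
  (M_HALT, SIG_FAR) → (M_HOME, lamp_flash)
  (M_HALT, SIG_FOUND) → (M_FOLLOW, announce)
event = SIG_LOW selects (M_HOME, lamp_flash)

mode=M_HOME action=lamp_flash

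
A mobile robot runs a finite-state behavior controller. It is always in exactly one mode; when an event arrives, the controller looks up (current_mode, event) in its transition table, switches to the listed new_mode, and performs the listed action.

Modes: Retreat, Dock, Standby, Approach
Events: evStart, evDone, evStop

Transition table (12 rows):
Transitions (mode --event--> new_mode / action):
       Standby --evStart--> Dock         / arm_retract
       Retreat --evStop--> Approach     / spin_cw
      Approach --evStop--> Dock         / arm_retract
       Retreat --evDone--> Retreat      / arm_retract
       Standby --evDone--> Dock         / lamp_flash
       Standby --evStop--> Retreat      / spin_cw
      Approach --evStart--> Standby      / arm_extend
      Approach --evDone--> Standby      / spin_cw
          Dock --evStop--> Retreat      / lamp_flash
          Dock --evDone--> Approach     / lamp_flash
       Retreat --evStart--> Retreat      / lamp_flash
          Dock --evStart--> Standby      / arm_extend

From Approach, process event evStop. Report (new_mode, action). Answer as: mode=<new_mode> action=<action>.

mode=Dock action=arm_retract

current mode = Approach; filter table to that mode:
  (Approach, evStop) → (Dock, arm_retract)  ← event matches
  (Approach, evStart) → (Standby, arm_extend)
  (Approach, evDone) → (Standby, spin_cw)
event = evStop selects (Dock, arm_retract)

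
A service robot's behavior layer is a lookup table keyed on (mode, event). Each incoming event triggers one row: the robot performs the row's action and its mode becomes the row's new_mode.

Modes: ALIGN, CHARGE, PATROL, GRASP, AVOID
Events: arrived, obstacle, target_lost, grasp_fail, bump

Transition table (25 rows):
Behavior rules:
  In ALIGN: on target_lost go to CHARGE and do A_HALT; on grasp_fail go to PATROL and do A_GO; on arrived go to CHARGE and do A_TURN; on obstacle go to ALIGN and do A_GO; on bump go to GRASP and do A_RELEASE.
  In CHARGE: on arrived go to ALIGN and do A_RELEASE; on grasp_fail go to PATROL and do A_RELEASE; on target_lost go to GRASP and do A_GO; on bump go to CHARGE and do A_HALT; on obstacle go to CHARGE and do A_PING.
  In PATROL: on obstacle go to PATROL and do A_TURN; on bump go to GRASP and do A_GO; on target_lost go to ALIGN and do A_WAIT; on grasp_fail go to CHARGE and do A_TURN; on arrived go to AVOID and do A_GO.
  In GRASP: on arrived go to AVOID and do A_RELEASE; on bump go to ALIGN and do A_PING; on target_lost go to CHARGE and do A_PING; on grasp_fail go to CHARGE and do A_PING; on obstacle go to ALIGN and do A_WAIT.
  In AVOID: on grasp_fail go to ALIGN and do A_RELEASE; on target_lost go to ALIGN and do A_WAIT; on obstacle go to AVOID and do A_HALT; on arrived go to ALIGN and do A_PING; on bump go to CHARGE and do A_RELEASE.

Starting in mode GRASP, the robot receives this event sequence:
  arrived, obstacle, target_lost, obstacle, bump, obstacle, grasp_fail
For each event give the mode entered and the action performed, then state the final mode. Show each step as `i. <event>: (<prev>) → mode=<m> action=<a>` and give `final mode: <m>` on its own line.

1. arrived: (GRASP) → mode=AVOID action=A_RELEASE
2. obstacle: (AVOID) → mode=AVOID action=A_HALT
3. target_lost: (AVOID) → mode=ALIGN action=A_WAIT
4. obstacle: (ALIGN) → mode=ALIGN action=A_GO
5. bump: (ALIGN) → mode=GRASP action=A_RELEASE
6. obstacle: (GRASP) → mode=ALIGN action=A_WAIT
7. grasp_fail: (ALIGN) → mode=PATROL action=A_GO

final mode: PATROL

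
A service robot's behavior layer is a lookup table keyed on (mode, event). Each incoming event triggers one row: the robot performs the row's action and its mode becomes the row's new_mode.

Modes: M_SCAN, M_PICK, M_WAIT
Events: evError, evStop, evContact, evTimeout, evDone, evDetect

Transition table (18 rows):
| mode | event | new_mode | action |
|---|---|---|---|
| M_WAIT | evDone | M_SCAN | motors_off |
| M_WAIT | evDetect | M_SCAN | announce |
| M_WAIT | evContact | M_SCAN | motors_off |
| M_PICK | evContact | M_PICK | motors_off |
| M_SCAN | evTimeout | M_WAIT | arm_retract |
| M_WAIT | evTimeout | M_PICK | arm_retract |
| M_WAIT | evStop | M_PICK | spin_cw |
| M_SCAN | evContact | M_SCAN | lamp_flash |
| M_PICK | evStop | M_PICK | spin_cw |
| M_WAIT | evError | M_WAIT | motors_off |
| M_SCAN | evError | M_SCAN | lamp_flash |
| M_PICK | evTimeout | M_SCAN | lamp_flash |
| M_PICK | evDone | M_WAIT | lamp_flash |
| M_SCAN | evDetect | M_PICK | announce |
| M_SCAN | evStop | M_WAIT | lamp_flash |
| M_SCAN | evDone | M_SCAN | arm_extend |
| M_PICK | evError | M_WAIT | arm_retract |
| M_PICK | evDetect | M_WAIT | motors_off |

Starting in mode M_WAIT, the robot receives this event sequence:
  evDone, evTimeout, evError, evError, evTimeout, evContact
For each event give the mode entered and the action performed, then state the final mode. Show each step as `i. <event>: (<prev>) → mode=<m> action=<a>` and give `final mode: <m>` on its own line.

final mode: M_PICK

1. evDone: (M_WAIT) → mode=M_SCAN action=motors_off
2. evTimeout: (M_SCAN) → mode=M_WAIT action=arm_retract
3. evError: (M_WAIT) → mode=M_WAIT action=motors_off
4. evError: (M_WAIT) → mode=M_WAIT action=motors_off
5. evTimeout: (M_WAIT) → mode=M_PICK action=arm_retract
6. evContact: (M_PICK) → mode=M_PICK action=motors_off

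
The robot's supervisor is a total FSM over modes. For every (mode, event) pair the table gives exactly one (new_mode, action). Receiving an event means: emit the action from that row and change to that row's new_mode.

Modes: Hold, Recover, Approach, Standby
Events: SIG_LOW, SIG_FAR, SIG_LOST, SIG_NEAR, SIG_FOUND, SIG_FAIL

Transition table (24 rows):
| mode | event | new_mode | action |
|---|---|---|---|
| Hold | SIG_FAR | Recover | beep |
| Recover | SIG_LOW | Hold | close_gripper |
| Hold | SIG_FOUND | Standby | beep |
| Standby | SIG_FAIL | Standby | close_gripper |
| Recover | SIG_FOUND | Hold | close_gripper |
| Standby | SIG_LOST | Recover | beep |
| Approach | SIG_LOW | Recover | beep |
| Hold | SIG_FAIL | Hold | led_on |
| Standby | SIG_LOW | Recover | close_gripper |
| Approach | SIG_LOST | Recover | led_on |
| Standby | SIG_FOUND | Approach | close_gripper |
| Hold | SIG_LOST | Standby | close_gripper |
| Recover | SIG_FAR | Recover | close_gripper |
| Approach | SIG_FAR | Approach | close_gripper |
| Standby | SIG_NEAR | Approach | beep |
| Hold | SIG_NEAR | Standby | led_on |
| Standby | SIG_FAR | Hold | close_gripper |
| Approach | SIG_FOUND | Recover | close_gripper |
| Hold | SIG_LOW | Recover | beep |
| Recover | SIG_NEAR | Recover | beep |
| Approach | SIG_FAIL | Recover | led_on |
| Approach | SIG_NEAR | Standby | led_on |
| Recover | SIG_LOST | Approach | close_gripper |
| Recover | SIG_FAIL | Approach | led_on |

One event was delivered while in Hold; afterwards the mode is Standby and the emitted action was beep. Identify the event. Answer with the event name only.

try SIG_LOW: (Hold, SIG_LOW) → (Recover, beep)
try SIG_FAR: (Hold, SIG_FAR) → (Recover, beep)
try SIG_LOST: (Hold, SIG_LOST) → (Standby, close_gripper)
try SIG_NEAR: (Hold, SIG_NEAR) → (Standby, led_on)
try SIG_FOUND: (Hold, SIG_FOUND) → (Standby, beep)  ← matches
try SIG_FAIL: (Hold, SIG_FAIL) → (Hold, led_on)

SIG_FOUND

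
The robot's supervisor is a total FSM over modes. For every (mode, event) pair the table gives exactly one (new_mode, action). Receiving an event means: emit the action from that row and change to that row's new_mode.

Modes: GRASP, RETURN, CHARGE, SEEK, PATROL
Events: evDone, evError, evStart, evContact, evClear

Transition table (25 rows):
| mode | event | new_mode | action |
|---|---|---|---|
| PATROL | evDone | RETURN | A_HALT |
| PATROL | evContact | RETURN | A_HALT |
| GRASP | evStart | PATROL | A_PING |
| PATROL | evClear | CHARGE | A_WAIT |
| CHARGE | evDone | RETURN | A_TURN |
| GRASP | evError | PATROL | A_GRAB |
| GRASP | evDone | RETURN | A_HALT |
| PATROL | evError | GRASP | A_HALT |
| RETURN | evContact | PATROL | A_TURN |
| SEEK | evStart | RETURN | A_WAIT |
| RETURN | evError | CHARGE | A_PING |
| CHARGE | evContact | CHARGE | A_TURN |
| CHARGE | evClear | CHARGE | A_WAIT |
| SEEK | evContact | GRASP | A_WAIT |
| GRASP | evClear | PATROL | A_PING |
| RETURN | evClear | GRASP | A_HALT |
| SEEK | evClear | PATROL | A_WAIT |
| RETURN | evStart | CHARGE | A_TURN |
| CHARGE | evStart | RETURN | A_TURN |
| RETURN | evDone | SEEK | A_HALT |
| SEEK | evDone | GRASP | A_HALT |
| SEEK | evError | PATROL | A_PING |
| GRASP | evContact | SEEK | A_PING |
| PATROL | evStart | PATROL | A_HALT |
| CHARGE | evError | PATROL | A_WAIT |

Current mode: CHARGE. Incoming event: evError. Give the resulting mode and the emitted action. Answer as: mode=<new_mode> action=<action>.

mode=PATROL action=A_WAIT

current mode = CHARGE; filter table to that mode:
  (CHARGE, evDone) → (RETURN, A_TURN)
  (CHARGE, evContact) → (CHARGE, A_TURN)
  (CHARGE, evClear) → (CHARGE, A_WAIT)
  (CHARGE, evStart) → (RETURN, A_TURN)
  (CHARGE, evError) → (PATROL, A_WAIT)  ← event matches
event = evError selects (PATROL, A_WAIT)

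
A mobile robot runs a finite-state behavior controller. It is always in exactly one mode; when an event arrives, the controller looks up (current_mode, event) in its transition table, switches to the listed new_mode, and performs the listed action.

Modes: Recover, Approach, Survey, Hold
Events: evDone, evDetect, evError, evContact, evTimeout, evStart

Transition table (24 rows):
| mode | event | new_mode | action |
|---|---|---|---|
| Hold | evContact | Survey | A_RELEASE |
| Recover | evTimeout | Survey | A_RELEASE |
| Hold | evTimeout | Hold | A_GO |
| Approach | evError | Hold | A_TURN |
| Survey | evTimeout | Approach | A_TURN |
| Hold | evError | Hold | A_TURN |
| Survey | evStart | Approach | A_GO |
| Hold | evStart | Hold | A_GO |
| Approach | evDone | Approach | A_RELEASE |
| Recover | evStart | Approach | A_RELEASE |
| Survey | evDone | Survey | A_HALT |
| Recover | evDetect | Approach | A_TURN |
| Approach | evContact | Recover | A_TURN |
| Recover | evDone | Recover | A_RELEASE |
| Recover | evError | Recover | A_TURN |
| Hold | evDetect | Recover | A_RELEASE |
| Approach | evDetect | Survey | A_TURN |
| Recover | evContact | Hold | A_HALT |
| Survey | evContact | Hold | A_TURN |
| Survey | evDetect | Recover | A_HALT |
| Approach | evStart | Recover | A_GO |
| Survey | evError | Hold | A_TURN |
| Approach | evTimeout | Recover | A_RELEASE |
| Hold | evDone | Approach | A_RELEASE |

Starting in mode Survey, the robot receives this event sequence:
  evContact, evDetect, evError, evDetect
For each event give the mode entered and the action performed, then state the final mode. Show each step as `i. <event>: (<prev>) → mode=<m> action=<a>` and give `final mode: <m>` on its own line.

final mode: Approach

1. evContact: (Survey) → mode=Hold action=A_TURN
2. evDetect: (Hold) → mode=Recover action=A_RELEASE
3. evError: (Recover) → mode=Recover action=A_TURN
4. evDetect: (Recover) → mode=Approach action=A_TURN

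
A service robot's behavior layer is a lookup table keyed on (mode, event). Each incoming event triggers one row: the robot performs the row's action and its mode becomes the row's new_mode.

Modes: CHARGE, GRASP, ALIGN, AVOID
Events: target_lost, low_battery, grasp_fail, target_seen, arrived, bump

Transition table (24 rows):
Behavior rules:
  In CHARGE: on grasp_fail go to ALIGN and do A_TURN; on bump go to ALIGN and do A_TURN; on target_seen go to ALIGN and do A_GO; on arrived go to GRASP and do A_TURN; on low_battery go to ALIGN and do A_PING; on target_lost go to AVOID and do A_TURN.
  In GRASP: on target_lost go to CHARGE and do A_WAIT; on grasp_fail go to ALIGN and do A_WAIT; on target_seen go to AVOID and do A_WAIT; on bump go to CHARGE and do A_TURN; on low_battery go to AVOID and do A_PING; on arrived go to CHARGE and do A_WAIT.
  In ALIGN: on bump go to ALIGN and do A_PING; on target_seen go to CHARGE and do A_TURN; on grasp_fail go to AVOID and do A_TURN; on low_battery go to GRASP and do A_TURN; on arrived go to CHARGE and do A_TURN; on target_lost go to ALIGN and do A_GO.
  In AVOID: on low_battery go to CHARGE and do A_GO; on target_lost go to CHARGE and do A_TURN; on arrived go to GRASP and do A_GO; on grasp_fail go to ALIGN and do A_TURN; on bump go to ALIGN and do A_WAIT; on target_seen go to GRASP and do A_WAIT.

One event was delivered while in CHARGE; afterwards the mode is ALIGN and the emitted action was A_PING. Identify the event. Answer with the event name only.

low_battery

try target_lost: (CHARGE, target_lost) → (AVOID, A_TURN)
try low_battery: (CHARGE, low_battery) → (ALIGN, A_PING)  ← matches
try grasp_fail: (CHARGE, grasp_fail) → (ALIGN, A_TURN)
try target_seen: (CHARGE, target_seen) → (ALIGN, A_GO)
try arrived: (CHARGE, arrived) → (GRASP, A_TURN)
try bump: (CHARGE, bump) → (ALIGN, A_TURN)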